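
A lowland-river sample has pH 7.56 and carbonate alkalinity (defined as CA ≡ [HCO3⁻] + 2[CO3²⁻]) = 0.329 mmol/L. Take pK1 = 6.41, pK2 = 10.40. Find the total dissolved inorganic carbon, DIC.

DIC = 0.352 mmol/L

CA = [HCO3⁻] + 2[CO3²⁻] = (α₁ + 2α₂)·DIC
At pH 7.56: [H⁺]/K1 = 10^-1.15 = 0.070795, K2/[H⁺] = 10^-2.84 = 0.0014454
α₁ = 1/(1 + 0.070795 + 0.0014454) = 1/1.0722 = 0.9326; α₂ = α₁·K2/[H⁺] = 0.001348
α₁ + 2α₂ = 0.9353
DIC = CA / (α₁ + 2α₂) = 0.329 / 0.9353 = 0.352 mmol/L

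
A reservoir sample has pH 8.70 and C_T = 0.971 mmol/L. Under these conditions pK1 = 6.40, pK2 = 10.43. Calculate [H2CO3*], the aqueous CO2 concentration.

α₀ = 1 / (1 + K1/[H⁺] + K1K2/[H⁺]²) = 1 / (1 + 10^+2.30 + 10^+0.57)
   = 1 / (1 + 199.53 + 3.7154) = 1/204.24 = 0.004896
[CO2*] = α₀ × DIC = 0.004896 × 0.971 = 0.00475 mmol/L = 4.75 μmol/L

[CO2*] = 4.75 μmol/L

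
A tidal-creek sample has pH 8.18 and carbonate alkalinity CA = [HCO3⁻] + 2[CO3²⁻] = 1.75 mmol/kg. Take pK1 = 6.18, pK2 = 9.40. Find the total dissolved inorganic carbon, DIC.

CA = [HCO3⁻] + 2[CO3²⁻] = (α₁ + 2α₂)·DIC
At pH 8.18: [H⁺]/K1 = 10^-2.00 = 0.010000, K2/[H⁺] = 10^-1.22 = 0.060256
α₁ = 1/(1 + 0.010000 + 0.060256) = 1/1.0703 = 0.9344; α₂ = α₁·K2/[H⁺] = 0.05630
α₁ + 2α₂ = 1.0470
DIC = CA / (α₁ + 2α₂) = 1.75 / 1.0470 = 1.67 mmol/kg

DIC = 1.67 mmol/kg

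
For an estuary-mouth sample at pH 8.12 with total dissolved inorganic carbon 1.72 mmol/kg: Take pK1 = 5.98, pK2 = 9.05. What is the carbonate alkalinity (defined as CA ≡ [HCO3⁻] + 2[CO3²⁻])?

CA = [HCO3⁻] + 2[CO3²⁻] = (α₁ + 2α₂)·DIC
At pH 8.12: [H⁺]/K1 = 10^-2.14 = 0.0072444, K2/[H⁺] = 10^-0.93 = 0.11749
α₁ = 1/(1 + 0.0072444 + 0.11749) = 1/1.1247 = 0.8891; α₂ = α₁·K2/[H⁺] = 0.1045
α₁ + 2α₂ = 1.0980
CA = 1.0980 × 1.72 = 1.89 mmol/kg

CA = 1.89 mmol/kg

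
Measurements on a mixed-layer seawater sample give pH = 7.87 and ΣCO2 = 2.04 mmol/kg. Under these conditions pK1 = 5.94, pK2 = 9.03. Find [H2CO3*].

[CO2*] = 0.0222 mmol/kg

α₀ = 1 / (1 + K1/[H⁺] + K1K2/[H⁺]²) = 1 / (1 + 10^+1.93 + 10^+0.77)
   = 1 / (1 + 85.114 + 5.8884) = 1/92.002 = 0.01087
[CO2*] = α₀ × DIC = 0.01087 × 2.04 = 0.0222 mmol/kg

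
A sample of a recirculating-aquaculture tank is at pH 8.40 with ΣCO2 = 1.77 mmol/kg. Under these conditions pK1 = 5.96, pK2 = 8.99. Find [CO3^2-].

[CO3²⁻] = 0.361 mmol/kg

α₂ = 1 / (1 + [H⁺]/K2 + [H⁺]²/(K1K2)) = 1 / (1 + 10^+0.59 + 10^-1.85)
   = 1 / (1 + 3.8905 + 0.014125) = 1/4.9046 = 0.2039
[CO3²⁻] = α₂ × DIC = 0.2039 × 1.77 = 0.361 mmol/kg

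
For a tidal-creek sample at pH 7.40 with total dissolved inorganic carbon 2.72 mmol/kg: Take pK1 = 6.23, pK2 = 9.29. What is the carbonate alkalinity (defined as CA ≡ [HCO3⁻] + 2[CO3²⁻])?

CA = 2.58 mmol/kg

CA = [HCO3⁻] + 2[CO3²⁻] = (α₁ + 2α₂)·DIC
At pH 7.40: [H⁺]/K1 = 10^-1.17 = 0.067608, K2/[H⁺] = 10^-1.89 = 0.012882
α₁ = 1/(1 + 0.067608 + 0.012882) = 1/1.0805 = 0.9255; α₂ = α₁·K2/[H⁺] = 0.01192
α₁ + 2α₂ = 0.9494
CA = 0.9494 × 2.72 = 2.58 mmol/kg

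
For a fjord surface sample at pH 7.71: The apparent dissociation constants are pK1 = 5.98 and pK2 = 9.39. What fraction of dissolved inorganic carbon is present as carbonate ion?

α₂ = 0.0201

α₂ = 1 / (1 + [H⁺]/K2 + [H⁺]²/(K1K2)) = 1 / (1 + 10^+1.68 + 10^-0.05)
   = 1 / (1 + 47.863 + 0.89125) = 1/49.754 = 0.02010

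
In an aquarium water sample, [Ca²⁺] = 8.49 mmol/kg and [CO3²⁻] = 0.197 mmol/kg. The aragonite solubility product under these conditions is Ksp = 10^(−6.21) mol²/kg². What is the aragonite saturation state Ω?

Ksp = 10^(−6.21) = 6.166×10^-7
Ω = [Ca²⁺][CO3²⁻]/Ksp = (8.49×10^-3)(0.197×10^-3) / 6.166×10^-7 = 2.71

Ω = 2.71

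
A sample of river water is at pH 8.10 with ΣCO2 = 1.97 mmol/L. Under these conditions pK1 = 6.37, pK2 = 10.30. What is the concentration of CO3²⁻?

[CO3²⁻] = 12.1 μmol/L

α₂ = 1 / (1 + [H⁺]/K2 + [H⁺]²/(K1K2)) = 1 / (1 + 10^+2.20 + 10^+0.47)
   = 1 / (1 + 158.49 + 2.9512) = 1/162.44 = 0.006156
[CO3²⁻] = α₂ × DIC = 0.006156 × 1.97 = 0.0121 mmol/L = 12.1 μmol/L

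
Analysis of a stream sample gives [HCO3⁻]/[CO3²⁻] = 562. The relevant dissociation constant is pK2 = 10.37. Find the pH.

pH = 7.62

From K2 = [H⁺][CO3²⁻]/[HCO3⁻]:  pH = pK2 − log₁₀([HCO3⁻]/[CO3²⁻])
log₁₀(562) = +2.750
pH = 10.37 − (+2.750) = 7.62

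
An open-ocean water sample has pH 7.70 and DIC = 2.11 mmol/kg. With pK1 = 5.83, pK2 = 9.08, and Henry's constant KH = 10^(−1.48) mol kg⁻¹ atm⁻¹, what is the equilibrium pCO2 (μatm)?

α₀ = 1 / (1 + K1/[H⁺] + K1K2/[H⁺]²) = 1 / (1 + 10^+1.87 + 10^+0.49)
   = 1 / (1 + 74.131 + 3.0903) = 1/78.221 = 0.01278
[CO2*] = α₀ × DIC = 0.01278 × 2.11 = 0.02697 mmol/kg
pCO2 = [CO2*]/KH = 2.697×10^-5 / 3.311×10^-2 = 815 μatm

pCO2 = 815 μatm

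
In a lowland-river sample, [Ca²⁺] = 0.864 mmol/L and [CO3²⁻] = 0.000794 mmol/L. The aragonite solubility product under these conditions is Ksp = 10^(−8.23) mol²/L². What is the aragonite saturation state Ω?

Ksp = 10^(−8.23) = 5.888×10^-9
Ω = [Ca²⁺][CO3²⁻]/Ksp = (0.864×10^-3)(0.000794×10^-3) / 5.888×10^-9 = 0.117

Ω = 0.117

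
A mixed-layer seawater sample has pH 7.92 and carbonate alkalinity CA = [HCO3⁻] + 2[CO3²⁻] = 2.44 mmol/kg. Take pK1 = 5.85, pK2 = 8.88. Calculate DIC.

DIC = 2.24 mmol/kg

CA = [HCO3⁻] + 2[CO3²⁻] = (α₁ + 2α₂)·DIC
At pH 7.92: [H⁺]/K1 = 10^-2.07 = 0.0085114, K2/[H⁺] = 10^-0.96 = 0.10965
α₁ = 1/(1 + 0.0085114 + 0.10965) = 1/1.1182 = 0.8943; α₂ = α₁·K2/[H⁺] = 0.09806
α₁ + 2α₂ = 1.0904
DIC = CA / (α₁ + 2α₂) = 2.44 / 1.0904 = 2.24 mmol/kg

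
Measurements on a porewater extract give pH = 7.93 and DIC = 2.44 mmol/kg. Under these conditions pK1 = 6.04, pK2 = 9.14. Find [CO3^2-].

α₂ = 1 / (1 + [H⁺]/K2 + [H⁺]²/(K1K2)) = 1 / (1 + 10^+1.21 + 10^-0.68)
   = 1 / (1 + 16.218 + 0.20893) = 1/17.427 = 0.05738
[CO3²⁻] = α₂ × DIC = 0.05738 × 2.44 = 0.140 mmol/kg

[CO3²⁻] = 0.140 mmol/kg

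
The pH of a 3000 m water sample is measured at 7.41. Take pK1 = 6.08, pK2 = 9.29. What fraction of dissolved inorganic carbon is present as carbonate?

α₂ = 1 / (1 + [H⁺]/K2 + [H⁺]²/(K1K2)) = 1 / (1 + 10^+1.88 + 10^+0.55)
   = 1 / (1 + 75.858 + 3.5481) = 1/80.406 = 0.01244

α₂ = 0.0124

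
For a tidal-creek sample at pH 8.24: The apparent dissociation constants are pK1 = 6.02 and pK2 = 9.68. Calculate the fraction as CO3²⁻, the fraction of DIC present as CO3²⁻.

α₂ = 0.0348

α₂ = 1 / (1 + [H⁺]/K2 + [H⁺]²/(K1K2)) = 1 / (1 + 10^+1.44 + 10^-0.78)
   = 1 / (1 + 27.542 + 0.16596) = 1/28.708 = 0.03483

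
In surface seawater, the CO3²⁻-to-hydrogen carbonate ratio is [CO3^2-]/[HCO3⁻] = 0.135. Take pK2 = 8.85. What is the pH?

From K2 = [H⁺][CO3^2-]/[HCO3⁻]:  pH = pK2 + log₁₀([CO3^2-]/[HCO3⁻])
log₁₀(0.135) = -0.870
pH = 8.85 + (-0.870) = 7.98

pH = 7.98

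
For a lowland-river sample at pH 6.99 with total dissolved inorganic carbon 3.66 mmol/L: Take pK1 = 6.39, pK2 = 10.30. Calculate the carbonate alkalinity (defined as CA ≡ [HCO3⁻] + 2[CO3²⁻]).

CA = [HCO3⁻] + 2[CO3²⁻] = (α₁ + 2α₂)·DIC
At pH 6.99: [H⁺]/K1 = 10^-0.60 = 0.25119, K2/[H⁺] = 10^-3.31 = 0.00048978
α₁ = 1/(1 + 0.25119 + 0.00048978) = 1/1.2517 = 0.7989; α₂ = α₁·K2/[H⁺] = 0.0003913
α₁ + 2α₂ = 0.7997
CA = 0.7997 × 3.66 = 2.93 mmol/L

CA = 2.93 mmol/L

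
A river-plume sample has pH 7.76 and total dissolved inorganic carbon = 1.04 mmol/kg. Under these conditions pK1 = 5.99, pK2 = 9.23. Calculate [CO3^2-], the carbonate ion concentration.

[CO3²⁻] = 0.0335 mmol/kg

α₂ = 1 / (1 + [H⁺]/K2 + [H⁺]²/(K1K2)) = 1 / (1 + 10^+1.47 + 10^-0.30)
   = 1 / (1 + 29.512 + 0.50119) = 1/31.013 = 0.03224
[CO3²⁻] = α₂ × DIC = 0.03224 × 1.04 = 0.0335 mmol/kg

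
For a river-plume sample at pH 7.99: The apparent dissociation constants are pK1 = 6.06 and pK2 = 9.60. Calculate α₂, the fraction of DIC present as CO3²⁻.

α₂ = 1 / (1 + [H⁺]/K2 + [H⁺]²/(K1K2)) = 1 / (1 + 10^+1.61 + 10^-0.32)
   = 1 / (1 + 40.738 + 0.47863) = 1/42.217 = 0.02369

α₂ = 0.0237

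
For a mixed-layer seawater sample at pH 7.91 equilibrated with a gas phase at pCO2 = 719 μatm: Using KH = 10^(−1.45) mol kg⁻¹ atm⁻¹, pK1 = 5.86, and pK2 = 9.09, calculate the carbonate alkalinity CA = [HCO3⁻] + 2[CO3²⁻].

[CO2*] = KH · pCO2 = 10^(−1.45) × 719×10^-6 = 2.551×10^-5 mol/kg
α₀ = 1/(1 + K1/[H⁺] + K1K2/[H⁺]²) = 1/(1 + 10^+2.05 + 10^+0.87) = 0.008291
DIC = [CO2*]/α₀ = 2.551×10^-5 / 0.008291 = 3.077 mmol/kg
CA = (α₁ + 2α₂)·DIC = (0.9302 + 2×0.06146) × 3.077 = 3.24 mmol/kg

CA = 3.24 mmol/kg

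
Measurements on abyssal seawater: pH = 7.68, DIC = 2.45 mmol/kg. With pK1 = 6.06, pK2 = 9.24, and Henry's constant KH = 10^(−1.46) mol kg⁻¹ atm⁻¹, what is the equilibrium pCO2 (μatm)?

pCO2 = 1610 μatm

α₀ = 1 / (1 + K1/[H⁺] + K1K2/[H⁺]²) = 1 / (1 + 10^+1.62 + 10^+0.06)
   = 1 / (1 + 41.687 + 1.1482) = 1/43.835 = 0.02281
[CO2*] = α₀ × DIC = 0.02281 × 2.45 = 0.05589 mmol/kg
pCO2 = [CO2*]/KH = 5.589×10^-5 / 3.467×10^-2 = 1610 μatm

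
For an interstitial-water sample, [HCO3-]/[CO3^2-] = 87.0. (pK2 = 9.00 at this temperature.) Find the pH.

From K2 = [H⁺][CO3^2-]/[HCO3-]:  pH = pK2 − log₁₀([HCO3-]/[CO3^2-])
log₁₀(87.0) = +1.940
pH = 9.00 − (+1.940) = 7.06

pH = 7.06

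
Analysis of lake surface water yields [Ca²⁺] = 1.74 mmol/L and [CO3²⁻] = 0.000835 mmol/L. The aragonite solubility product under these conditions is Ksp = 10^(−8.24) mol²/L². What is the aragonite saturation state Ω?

Ksp = 10^(−8.24) = 5.754×10^-9
Ω = [Ca²⁺][CO3²⁻]/Ksp = (1.74×10^-3)(0.000835×10^-3) / 5.754×10^-9 = 0.252

Ω = 0.252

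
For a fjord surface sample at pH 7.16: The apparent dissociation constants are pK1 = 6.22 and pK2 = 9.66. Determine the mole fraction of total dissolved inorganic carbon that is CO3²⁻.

α₂ = 0.00283

α₂ = 1 / (1 + [H⁺]/K2 + [H⁺]²/(K1K2)) = 1 / (1 + 10^+2.50 + 10^+1.56)
   = 1 / (1 + 316.23 + 36.308) = 1/353.54 = 0.002829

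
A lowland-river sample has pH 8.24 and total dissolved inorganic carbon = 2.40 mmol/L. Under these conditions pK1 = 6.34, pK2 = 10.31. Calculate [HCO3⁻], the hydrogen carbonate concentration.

α₁ = 1 / (1 + [H⁺]/K1 + K2/[H⁺]) = 1 / (1 + 10^-1.90 + 10^-2.07)
   = 1 / (1 + 0.012589 + 0.0085114) = 1/1.0211 = 0.9793
[HCO3⁻] = α₁ × DIC = 0.9793 × 2.40 = 2.35 mmol/L

[HCO3⁻] = 2.35 mmol/L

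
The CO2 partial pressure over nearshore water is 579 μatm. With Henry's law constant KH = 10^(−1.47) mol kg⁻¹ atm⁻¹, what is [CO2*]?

KH = 10^(−1.47) = 3.388×10^-2 mol kg⁻¹ atm⁻¹
[CO2*] = KH · pCO2 = 3.388×10^-2 × 579×10^-6 atm = 1.96×10^-5 mol/kg

[CO2*] = 19.6 μmol/kg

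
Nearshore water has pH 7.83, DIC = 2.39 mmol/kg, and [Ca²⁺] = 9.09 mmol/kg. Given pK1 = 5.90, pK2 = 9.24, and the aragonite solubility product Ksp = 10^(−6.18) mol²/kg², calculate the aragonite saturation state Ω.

Ω = 1.22

α₂ = 1 / (1 + [H⁺]/K2 + [H⁺]²/(K1K2)) = 1 / (1 + 10^+1.41 + 10^-0.52)
   = 1 / (1 + 25.704 + 0.30200) = 1/27.006 = 0.03703
[CO3²⁻] = α₂ × DIC = 0.03703 × 2.39 = 0.08850 mmol/kg
Ksp = 10^(−6.18) = 6.607×10^-7
Ω = [Ca²⁺][CO3²⁻]/Ksp = (9.09×10^-3)(8.850×10^-5) / 6.607×10^-7 = 1.22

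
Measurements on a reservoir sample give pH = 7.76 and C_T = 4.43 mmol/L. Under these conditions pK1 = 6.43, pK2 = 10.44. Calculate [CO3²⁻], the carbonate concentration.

α₂ = 1 / (1 + [H⁺]/K2 + [H⁺]²/(K1K2)) = 1 / (1 + 10^+2.68 + 10^+1.35)
   = 1 / (1 + 478.63 + 22.387) = 1/502.02 = 0.001992
[CO3²⁻] = α₂ × DIC = 0.001992 × 4.43 = 0.00882 mmol/L = 8.82 μmol/L

[CO3²⁻] = 8.82 μmol/L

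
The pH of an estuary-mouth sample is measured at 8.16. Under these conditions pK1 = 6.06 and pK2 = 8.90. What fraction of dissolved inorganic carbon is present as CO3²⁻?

α₂ = 0.153

α₂ = 1 / (1 + [H⁺]/K2 + [H⁺]²/(K1K2)) = 1 / (1 + 10^+0.74 + 10^-1.36)
   = 1 / (1 + 5.4954 + 0.043652) = 1/6.5391 = 0.1529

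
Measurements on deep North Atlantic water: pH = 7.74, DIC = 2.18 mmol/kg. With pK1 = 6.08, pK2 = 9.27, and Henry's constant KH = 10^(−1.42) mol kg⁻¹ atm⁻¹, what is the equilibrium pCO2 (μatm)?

pCO2 = 1190 μatm

α₀ = 1 / (1 + K1/[H⁺] + K1K2/[H⁺]²) = 1 / (1 + 10^+1.66 + 10^+0.13)
   = 1 / (1 + 45.709 + 1.3490) = 1/48.058 = 0.02081
[CO2*] = α₀ × DIC = 0.02081 × 2.18 = 0.04536 mmol/kg
pCO2 = [CO2*]/KH = 4.536×10^-5 / 3.802×10^-2 = 1190 μatm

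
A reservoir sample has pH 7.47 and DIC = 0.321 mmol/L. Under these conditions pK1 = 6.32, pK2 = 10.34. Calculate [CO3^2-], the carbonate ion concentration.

[CO3²⁻] = 0.404 μmol/L

α₂ = 1 / (1 + [H⁺]/K2 + [H⁺]²/(K1K2)) = 1 / (1 + 10^+2.87 + 10^+1.72)
   = 1 / (1 + 741.31 + 52.481) = 1/794.79 = 0.001258
[CO3²⁻] = α₂ × DIC = 0.001258 × 0.321 = 0.000404 mmol/L = 0.404 μmol/L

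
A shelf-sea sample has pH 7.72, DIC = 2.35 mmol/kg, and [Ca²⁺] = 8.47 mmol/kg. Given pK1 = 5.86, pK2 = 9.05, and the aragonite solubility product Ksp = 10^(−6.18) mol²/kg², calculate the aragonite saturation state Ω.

α₂ = 1 / (1 + [H⁺]/K2 + [H⁺]²/(K1K2)) = 1 / (1 + 10^+1.33 + 10^-0.53)
   = 1 / (1 + 21.380 + 0.29512) = 1/22.675 = 0.04410
[CO3²⁻] = α₂ × DIC = 0.04410 × 2.35 = 0.1036 mmol/kg
Ksp = 10^(−6.18) = 6.607×10^-7
Ω = [Ca²⁺][CO3²⁻]/Ksp = (8.47×10^-3)(1.036×10^-4) / 6.607×10^-7 = 1.33

Ω = 1.33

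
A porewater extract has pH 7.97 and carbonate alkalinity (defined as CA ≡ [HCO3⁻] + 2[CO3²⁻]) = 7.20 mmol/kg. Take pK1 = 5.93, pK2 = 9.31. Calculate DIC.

DIC = 6.96 mmol/kg

CA = [HCO3⁻] + 2[CO3²⁻] = (α₁ + 2α₂)·DIC
At pH 7.97: [H⁺]/K1 = 10^-2.04 = 0.0091201, K2/[H⁺] = 10^-1.34 = 0.045709
α₁ = 1/(1 + 0.0091201 + 0.045709) = 1/1.0548 = 0.9480; α₂ = α₁·K2/[H⁺] = 0.04333
α₁ + 2α₂ = 1.0347
DIC = CA / (α₁ + 2α₂) = 7.20 / 1.0347 = 6.96 mmol/kg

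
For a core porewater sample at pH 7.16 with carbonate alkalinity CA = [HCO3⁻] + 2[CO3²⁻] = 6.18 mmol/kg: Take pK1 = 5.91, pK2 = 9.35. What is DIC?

CA = [HCO3⁻] + 2[CO3²⁻] = (α₁ + 2α₂)·DIC
At pH 7.16: [H⁺]/K1 = 10^-1.25 = 0.056234, K2/[H⁺] = 10^-2.19 = 0.0064565
α₁ = 1/(1 + 0.056234 + 0.0064565) = 1/1.0627 = 0.9410; α₂ = α₁·K2/[H⁺] = 0.006076
α₁ + 2α₂ = 0.9532
DIC = CA / (α₁ + 2α₂) = 6.18 / 0.9532 = 6.48 mmol/kg

DIC = 6.48 mmol/kg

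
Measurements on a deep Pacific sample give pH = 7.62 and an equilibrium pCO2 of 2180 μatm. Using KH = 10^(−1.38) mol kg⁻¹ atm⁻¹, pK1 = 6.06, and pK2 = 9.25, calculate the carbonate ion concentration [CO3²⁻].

[CO2*] = KH · pCO2 = 10^(−1.38) × 2180×10^-6 = 9.088×10^-5 mol/kg
α₀ = 1/(1 + K1/[H⁺] + K1K2/[H⁺]²) = 1/(1 + 10^+1.56 + 10^-0.07) = 0.02621
DIC = [CO2*]/α₀ = 9.088×10^-5 / 0.02621 = 3.468 mmol/kg
[CO3²⁻] = α₂·DIC; α₂ = 0.02231, so [CO3²⁻] = 0.02231 × 3.468 = 0.0773 mmol/kg

[CO3²⁻] = 0.0773 mmol/kg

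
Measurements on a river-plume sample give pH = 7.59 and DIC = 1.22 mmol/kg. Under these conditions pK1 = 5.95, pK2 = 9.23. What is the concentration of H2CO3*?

[CO2*] = 0.0267 mmol/kg

α₀ = 1 / (1 + K1/[H⁺] + K1K2/[H⁺]²) = 1 / (1 + 10^+1.64 + 10^+0.00)
   = 1 / (1 + 43.652 + 1.0000) = 1/45.652 = 0.02191
[CO2*] = α₀ × DIC = 0.02191 × 1.22 = 0.0267 mmol/kg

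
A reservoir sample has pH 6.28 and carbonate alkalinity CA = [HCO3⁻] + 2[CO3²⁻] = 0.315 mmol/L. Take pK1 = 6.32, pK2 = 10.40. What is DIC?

CA = [HCO3⁻] + 2[CO3²⁻] = (α₁ + 2α₂)·DIC
At pH 6.28: [H⁺]/K1 = 10^0.04 = 1.0965, K2/[H⁺] = 10^-4.12 = 7.5858×10^-5
α₁ = 1/(1 + 1.0965 + 7.5858×10^-5) = 1/2.0966 = 0.4770; α₂ = α₁·K2/[H⁺] = 3.618×10^-5
α₁ + 2α₂ = 0.4770
DIC = CA / (α₁ + 2α₂) = 0.315 / 0.4770 = 0.660 mmol/L

DIC = 0.660 mmol/L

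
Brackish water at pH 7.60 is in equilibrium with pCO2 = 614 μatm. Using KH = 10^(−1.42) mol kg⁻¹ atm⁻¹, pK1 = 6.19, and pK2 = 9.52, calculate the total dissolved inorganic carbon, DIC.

[CO2*] = KH · pCO2 = 10^(−1.42) × 614×10^-6 = 2.334×10^-5 mol/kg
α₀ = 1/(1 + K1/[H⁺] + K1K2/[H⁺]²) = 1/(1 + 10^+1.41 + 10^-0.51) = 0.03702
DIC = [CO2*]/α₀ = 2.334×10^-5 / 0.03702 = 0.631 mmol/kg

DIC = 0.631 mmol/kg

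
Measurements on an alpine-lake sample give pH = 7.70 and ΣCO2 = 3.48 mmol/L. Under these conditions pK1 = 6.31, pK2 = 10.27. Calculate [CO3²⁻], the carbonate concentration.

α₂ = 1 / (1 + [H⁺]/K2 + [H⁺]²/(K1K2)) = 1 / (1 + 10^+2.57 + 10^+1.18)
   = 1 / (1 + 371.54 + 15.136) = 1/387.67 = 0.002580
[CO3²⁻] = α₂ × DIC = 0.002580 × 3.48 = 0.00898 mmol/L = 8.98 μmol/L

[CO3²⁻] = 8.98 μmol/L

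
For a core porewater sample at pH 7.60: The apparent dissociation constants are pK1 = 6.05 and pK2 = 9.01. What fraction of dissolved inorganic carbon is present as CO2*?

α₀ = 1 / (1 + K1/[H⁺] + K1K2/[H⁺]²) = 1 / (1 + 10^+1.55 + 10^+0.14)
   = 1 / (1 + 35.481 + 1.3804) = 1/37.862 = 0.02641

α₀ = 0.0264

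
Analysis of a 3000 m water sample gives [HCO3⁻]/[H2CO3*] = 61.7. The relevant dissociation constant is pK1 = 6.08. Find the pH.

pH = 7.87

From K1 = [H⁺][HCO3⁻]/[H2CO3*]:  pH = pK1 + log₁₀([HCO3⁻]/[H2CO3*])
log₁₀(61.7) = +1.790
pH = 6.08 + (+1.790) = 7.87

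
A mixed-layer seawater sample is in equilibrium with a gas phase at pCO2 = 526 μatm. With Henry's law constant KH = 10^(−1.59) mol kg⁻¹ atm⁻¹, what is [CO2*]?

[CO2*] = 13.5 μmol/kg

KH = 10^(−1.59) = 2.570×10^-2 mol kg⁻¹ atm⁻¹
[CO2*] = KH · pCO2 = 2.570×10^-2 × 526×10^-6 atm = 1.35×10^-5 mol/kg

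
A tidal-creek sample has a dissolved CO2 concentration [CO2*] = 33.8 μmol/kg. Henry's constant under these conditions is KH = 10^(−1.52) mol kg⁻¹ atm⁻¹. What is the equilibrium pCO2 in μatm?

pCO2 = 1120 μatm

KH = 10^(−1.52) = 3.020×10^-2 mol kg⁻¹ atm⁻¹
pCO2 = [CO2*]/KH = 33.8×10^-6 / 3.020×10^-2 = 1.12×10^-3 atm = 1120 μatm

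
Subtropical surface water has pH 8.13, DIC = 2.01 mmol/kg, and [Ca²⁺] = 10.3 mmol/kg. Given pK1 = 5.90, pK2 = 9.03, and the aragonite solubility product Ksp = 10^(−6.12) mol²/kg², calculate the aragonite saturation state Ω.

Ω = 3.04

α₂ = 1 / (1 + [H⁺]/K2 + [H⁺]²/(K1K2)) = 1 / (1 + 10^+0.90 + 10^-1.33)
   = 1 / (1 + 7.9433 + 0.046774) = 1/8.9901 = 0.1112
[CO3²⁻] = α₂ × DIC = 0.1112 × 2.01 = 0.2236 mmol/kg
Ksp = 10^(−6.12) = 7.586×10^-7
Ω = [Ca²⁺][CO3²⁻]/Ksp = (10.3×10^-3)(2.236×10^-4) / 7.586×10^-7 = 3.04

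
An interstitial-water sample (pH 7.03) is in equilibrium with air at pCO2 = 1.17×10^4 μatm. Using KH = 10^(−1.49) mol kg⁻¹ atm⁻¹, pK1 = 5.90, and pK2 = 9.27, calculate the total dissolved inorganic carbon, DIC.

DIC = 5.52 mmol/kg

[CO2*] = KH · pCO2 = 10^(−1.49) × 1.17×10^4×10^-6 = 3.786×10^-4 mol/kg
α₀ = 1/(1 + K1/[H⁺] + K1K2/[H⁺]²) = 1/(1 + 10^+1.13 + 10^-1.11) = 0.06865
DIC = [CO2*]/α₀ = 3.786×10^-4 / 0.06865 = 5.52 mmol/kg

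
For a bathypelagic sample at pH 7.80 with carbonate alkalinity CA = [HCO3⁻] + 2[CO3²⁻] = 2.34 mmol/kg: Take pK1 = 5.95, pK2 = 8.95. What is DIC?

CA = [HCO3⁻] + 2[CO3²⁻] = (α₁ + 2α₂)·DIC
At pH 7.80: [H⁺]/K1 = 10^-1.85 = 0.014125, K2/[H⁺] = 10^-1.15 = 0.070795
α₁ = 1/(1 + 0.014125 + 0.070795) = 1/1.0849 = 0.9217; α₂ = α₁·K2/[H⁺] = 0.06525
α₁ + 2α₂ = 1.0522
DIC = CA / (α₁ + 2α₂) = 2.34 / 1.0522 = 2.22 mmol/kg

DIC = 2.22 mmol/kg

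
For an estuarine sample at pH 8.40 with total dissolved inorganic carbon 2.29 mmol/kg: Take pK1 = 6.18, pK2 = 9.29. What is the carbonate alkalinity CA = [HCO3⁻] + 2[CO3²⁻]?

CA = [HCO3⁻] + 2[CO3²⁻] = (α₁ + 2α₂)·DIC
At pH 8.40: [H⁺]/K1 = 10^-2.22 = 0.0060256, K2/[H⁺] = 10^-0.89 = 0.12882
α₁ = 1/(1 + 0.0060256 + 0.12882) = 1/1.1349 = 0.8812; α₂ = α₁·K2/[H⁺] = 0.1135
α₁ + 2α₂ = 1.1082
CA = 1.1082 × 2.29 = 2.54 mmol/kg

CA = 2.54 mmol/kg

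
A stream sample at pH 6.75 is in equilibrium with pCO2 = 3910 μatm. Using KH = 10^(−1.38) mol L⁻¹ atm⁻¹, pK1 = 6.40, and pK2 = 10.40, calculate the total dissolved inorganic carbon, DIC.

[CO2*] = KH · pCO2 = 10^(−1.38) × 3910×10^-6 = 1.630×10^-4 mol/L
α₀ = 1/(1 + K1/[H⁺] + K1K2/[H⁺]²) = 1/(1 + 10^+0.35 + 10^-3.30) = 0.3087
DIC = [CO2*]/α₀ = 1.630×10^-4 / 0.3087 = 0.528 mmol/L

DIC = 0.528 mmol/L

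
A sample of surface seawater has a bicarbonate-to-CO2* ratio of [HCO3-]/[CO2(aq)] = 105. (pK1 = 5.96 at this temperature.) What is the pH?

pH = 7.98

From K1 = [H⁺][HCO3-]/[CO2(aq)]:  pH = pK1 + log₁₀([HCO3-]/[CO2(aq)])
log₁₀(105) = +2.021
pH = 5.96 + (+2.021) = 7.98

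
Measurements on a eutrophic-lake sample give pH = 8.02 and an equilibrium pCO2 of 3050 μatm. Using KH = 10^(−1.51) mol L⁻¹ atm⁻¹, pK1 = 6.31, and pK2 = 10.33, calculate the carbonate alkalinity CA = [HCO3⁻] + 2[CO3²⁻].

[CO2*] = KH · pCO2 = 10^(−1.51) × 3050×10^-6 = 9.425×10^-5 mol/L
α₀ = 1/(1 + K1/[H⁺] + K1K2/[H⁺]²) = 1/(1 + 10^+1.71 + 10^-0.60) = 0.01903
DIC = [CO2*]/α₀ = 9.425×10^-5 / 0.01903 = 4.952 mmol/L
CA = (α₁ + 2α₂)·DIC = (0.9762 + 2×0.004781) × 4.952 = 4.88 mmol/L

CA = 4.88 mmol/L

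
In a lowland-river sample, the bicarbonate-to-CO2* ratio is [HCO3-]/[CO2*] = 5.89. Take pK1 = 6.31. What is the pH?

pH = 7.08

From K1 = [H⁺][HCO3-]/[CO2*]:  pH = pK1 + log₁₀([HCO3-]/[CO2*])
log₁₀(5.89) = +0.770
pH = 6.31 + (+0.770) = 7.08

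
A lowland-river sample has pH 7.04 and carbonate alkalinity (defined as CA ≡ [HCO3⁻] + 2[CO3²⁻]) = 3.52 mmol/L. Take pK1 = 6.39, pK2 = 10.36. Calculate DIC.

CA = [HCO3⁻] + 2[CO3²⁻] = (α₁ + 2α₂)·DIC
At pH 7.04: [H⁺]/K1 = 10^-0.65 = 0.22387, K2/[H⁺] = 10^-3.32 = 0.00047863
α₁ = 1/(1 + 0.22387 + 0.00047863) = 1/1.2244 = 0.8168; α₂ = α₁·K2/[H⁺] = 0.0003909
α₁ + 2α₂ = 0.8175
DIC = CA / (α₁ + 2α₂) = 3.52 / 0.8175 = 4.31 mmol/L

DIC = 4.31 mmol/L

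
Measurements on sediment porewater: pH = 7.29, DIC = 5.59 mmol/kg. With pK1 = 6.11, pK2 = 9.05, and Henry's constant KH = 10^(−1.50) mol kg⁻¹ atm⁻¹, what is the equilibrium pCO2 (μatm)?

α₀ = 1 / (1 + K1/[H⁺] + K1K2/[H⁺]²) = 1 / (1 + 10^+1.18 + 10^-0.58)
   = 1 / (1 + 15.136 + 0.26303) = 1/16.399 = 0.06098
[CO2*] = α₀ × DIC = 0.06098 × 5.59 = 0.3409 mmol/kg
pCO2 = [CO2*]/KH = 3.409×10^-4 / 3.162×10^-2 = 1.08×10^4 μatm

pCO2 = 1.08×10^4 μatm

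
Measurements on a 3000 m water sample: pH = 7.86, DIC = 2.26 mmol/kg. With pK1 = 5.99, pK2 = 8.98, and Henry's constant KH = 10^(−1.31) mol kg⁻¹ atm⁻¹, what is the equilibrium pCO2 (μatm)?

α₀ = 1 / (1 + K1/[H⁺] + K1K2/[H⁺]²) = 1 / (1 + 10^+1.87 + 10^+0.75)
   = 1 / (1 + 74.131 + 5.6234) = 1/80.754 = 0.01238
[CO2*] = α₀ × DIC = 0.01238 × 2.26 = 0.02799 mmol/kg
pCO2 = [CO2*]/KH = 2.799×10^-5 / 4.898×10^-2 = 571 μatm

pCO2 = 571 μatm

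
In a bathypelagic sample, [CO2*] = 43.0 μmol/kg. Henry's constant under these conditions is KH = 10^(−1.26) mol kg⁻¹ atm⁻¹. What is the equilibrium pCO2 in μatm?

KH = 10^(−1.26) = 5.495×10^-2 mol kg⁻¹ atm⁻¹
pCO2 = [CO2*]/KH = 43.0×10^-6 / 5.495×10^-2 = 7.82×10^-4 atm = 782 μatm

pCO2 = 782 μatm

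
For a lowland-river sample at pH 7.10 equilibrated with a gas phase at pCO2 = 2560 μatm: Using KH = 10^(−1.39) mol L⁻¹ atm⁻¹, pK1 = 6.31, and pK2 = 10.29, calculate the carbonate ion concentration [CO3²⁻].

[CO2*] = KH · pCO2 = 10^(−1.39) × 2560×10^-6 = 1.043×10^-4 mol/L
α₀ = 1/(1 + K1/[H⁺] + K1K2/[H⁺]²) = 1/(1 + 10^+0.79 + 10^-2.40) = 0.1395
DIC = [CO2*]/α₀ = 1.043×10^-4 / 0.1395 = 0.7477 mmol/L
[CO3²⁻] = α₂·DIC; α₂ = 0.0005552, so [CO3²⁻] = 0.0005552 × 0.7477 = 0.000415 mmol/L = 0.415 μmol/L

[CO3²⁻] = 0.415 μmol/L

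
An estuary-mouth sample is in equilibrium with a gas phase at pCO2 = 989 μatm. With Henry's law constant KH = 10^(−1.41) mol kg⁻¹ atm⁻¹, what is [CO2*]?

KH = 10^(−1.41) = 3.890×10^-2 mol kg⁻¹ atm⁻¹
[CO2*] = KH · pCO2 = 3.890×10^-2 × 989×10^-6 atm = 3.85×10^-5 mol/kg

[CO2*] = 38.5 μmol/kg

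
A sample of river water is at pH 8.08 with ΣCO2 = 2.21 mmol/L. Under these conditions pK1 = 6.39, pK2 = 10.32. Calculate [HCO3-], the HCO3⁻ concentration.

[HCO3⁻] = 2.15 mmol/L

α₁ = 1 / (1 + [H⁺]/K1 + K2/[H⁺]) = 1 / (1 + 10^-1.69 + 10^-2.24)
   = 1 / (1 + 0.020417 + 0.0057544) = 1/1.0262 = 0.9745
[HCO3⁻] = α₁ × DIC = 0.9745 × 2.21 = 2.15 mmol/L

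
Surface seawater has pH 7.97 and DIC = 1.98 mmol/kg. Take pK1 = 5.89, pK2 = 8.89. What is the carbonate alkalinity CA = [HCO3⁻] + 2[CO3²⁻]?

CA = [HCO3⁻] + 2[CO3²⁻] = (α₁ + 2α₂)·DIC
At pH 7.97: [H⁺]/K1 = 10^-2.08 = 0.0083176, K2/[H⁺] = 10^-0.92 = 0.12023
α₁ = 1/(1 + 0.0083176 + 0.12023) = 1/1.1285 = 0.8861; α₂ = α₁·K2/[H⁺] = 0.1065
α₁ + 2α₂ = 1.0992
CA = 1.0992 × 1.98 = 2.18 mmol/kg

CA = 2.18 mmol/kg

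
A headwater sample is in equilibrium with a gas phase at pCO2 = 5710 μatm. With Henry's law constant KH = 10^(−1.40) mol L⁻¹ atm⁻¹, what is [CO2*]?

[CO2*] = 227 μmol/L

KH = 10^(−1.40) = 3.981×10^-2 mol L⁻¹ atm⁻¹
[CO2*] = KH · pCO2 = 3.981×10^-2 × 5710×10^-6 atm = 2.27×10^-4 mol/L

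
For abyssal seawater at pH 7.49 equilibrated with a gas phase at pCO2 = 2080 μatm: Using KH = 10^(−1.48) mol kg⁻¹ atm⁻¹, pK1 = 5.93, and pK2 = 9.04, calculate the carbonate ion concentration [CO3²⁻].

[CO2*] = KH · pCO2 = 10^(−1.48) × 2080×10^-6 = 6.888×10^-5 mol/kg
α₀ = 1/(1 + K1/[H⁺] + K1K2/[H⁺]²) = 1/(1 + 10^+1.56 + 10^+0.01) = 0.02609
DIC = [CO2*]/α₀ = 6.888×10^-5 / 0.02609 = 2.640 mmol/kg
[CO3²⁻] = α₂·DIC; α₂ = 0.02670, so [CO3²⁻] = 0.02670 × 2.640 = 0.0705 mmol/kg

[CO3²⁻] = 0.0705 mmol/kg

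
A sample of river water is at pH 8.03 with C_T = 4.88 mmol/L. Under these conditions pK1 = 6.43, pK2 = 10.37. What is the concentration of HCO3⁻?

[HCO3⁻] = 4.74 mmol/L

α₁ = 1 / (1 + [H⁺]/K1 + K2/[H⁺]) = 1 / (1 + 10^-1.60 + 10^-2.34)
   = 1 / (1 + 0.025119 + 0.0045709) = 1/1.0297 = 0.9712
[HCO3⁻] = α₁ × DIC = 0.9712 × 4.88 = 4.74 mmol/L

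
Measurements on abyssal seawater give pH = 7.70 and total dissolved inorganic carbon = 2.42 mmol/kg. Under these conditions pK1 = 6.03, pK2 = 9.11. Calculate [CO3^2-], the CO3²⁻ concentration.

[CO3²⁻] = 0.0888 mmol/kg

α₂ = 1 / (1 + [H⁺]/K2 + [H⁺]²/(K1K2)) = 1 / (1 + 10^+1.41 + 10^-0.26)
   = 1 / (1 + 25.704 + 0.54954) = 1/27.253 = 0.03669
[CO3²⁻] = α₂ × DIC = 0.03669 × 2.42 = 0.0888 mmol/kg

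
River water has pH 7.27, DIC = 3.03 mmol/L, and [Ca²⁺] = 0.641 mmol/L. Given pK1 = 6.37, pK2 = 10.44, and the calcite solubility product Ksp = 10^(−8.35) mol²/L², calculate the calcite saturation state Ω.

α₂ = 1 / (1 + [H⁺]/K2 + [H⁺]²/(K1K2)) = 1 / (1 + 10^+3.17 + 10^+2.27)
   = 1 / (1 + 1479.1 + 186.21) = 1/1666.3 = 0.0006001
[CO3²⁻] = α₂ × DIC = 0.0006001 × 3.03 = 0.001818 mmol/L = 1.818 μmol/L
Ksp = 10^(−8.35) = 4.467×10^-9
Ω = [Ca²⁺][CO3²⁻]/Ksp = (0.641×10^-3)(1.818×10^-6) / 4.467×10^-9 = 0.261

Ω = 0.261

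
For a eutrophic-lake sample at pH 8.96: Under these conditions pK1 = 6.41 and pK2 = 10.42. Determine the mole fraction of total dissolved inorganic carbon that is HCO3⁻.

α₁ = 1 / (1 + [H⁺]/K1 + K2/[H⁺]) = 1 / (1 + 10^-2.55 + 10^-1.46)
   = 1 / (1 + 0.0028184 + 0.034674) = 1/1.0375 = 0.9639

α₁ = 0.964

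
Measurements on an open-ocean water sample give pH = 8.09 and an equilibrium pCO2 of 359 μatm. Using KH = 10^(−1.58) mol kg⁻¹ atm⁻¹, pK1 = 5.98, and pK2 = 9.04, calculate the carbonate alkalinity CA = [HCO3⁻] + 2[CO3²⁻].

CA = 1.49 mmol/kg

[CO2*] = KH · pCO2 = 10^(−1.58) × 359×10^-6 = 9.443×10^-6 mol/kg
α₀ = 1/(1 + K1/[H⁺] + K1K2/[H⁺]²) = 1/(1 + 10^+2.11 + 10^+1.16) = 0.006931
DIC = [CO2*]/α₀ = 9.443×10^-6 / 0.006931 = 1.362 mmol/kg
CA = (α₁ + 2α₂)·DIC = (0.8929 + 2×0.1002) × 1.362 = 1.49 mmol/kg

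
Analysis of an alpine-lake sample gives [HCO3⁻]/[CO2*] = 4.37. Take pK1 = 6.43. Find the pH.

pH = 7.07

From K1 = [H⁺][HCO3⁻]/[CO2*]:  pH = pK1 + log₁₀([HCO3⁻]/[CO2*])
log₁₀(4.37) = +0.640
pH = 6.43 + (+0.640) = 7.07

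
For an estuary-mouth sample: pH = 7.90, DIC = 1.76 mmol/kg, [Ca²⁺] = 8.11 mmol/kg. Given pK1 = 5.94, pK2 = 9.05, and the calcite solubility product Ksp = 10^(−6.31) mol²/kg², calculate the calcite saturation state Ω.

α₂ = 1 / (1 + [H⁺]/K2 + [H⁺]²/(K1K2)) = 1 / (1 + 10^+1.15 + 10^-0.81)
   = 1 / (1 + 14.125 + 0.15488) = 1/15.280 = 0.06544
[CO3²⁻] = α₂ × DIC = 0.06544 × 1.76 = 0.1152 mmol/kg
Ksp = 10^(−6.31) = 4.898×10^-7
Ω = [Ca²⁺][CO3²⁻]/Ksp = (8.11×10^-3)(1.152×10^-4) / 4.898×10^-7 = 1.91

Ω = 1.91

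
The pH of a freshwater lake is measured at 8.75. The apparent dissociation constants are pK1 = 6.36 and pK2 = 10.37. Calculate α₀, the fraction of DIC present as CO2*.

α₀ = 1 / (1 + K1/[H⁺] + K1K2/[H⁺]²) = 1 / (1 + 10^+2.39 + 10^+0.77)
   = 1 / (1 + 245.47 + 5.8884) = 1/252.36 = 0.003963

α₀ = 0.00396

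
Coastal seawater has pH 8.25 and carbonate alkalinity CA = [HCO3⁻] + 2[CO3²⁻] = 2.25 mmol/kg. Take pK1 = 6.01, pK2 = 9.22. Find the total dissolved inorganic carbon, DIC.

DIC = 2.06 mmol/kg

CA = [HCO3⁻] + 2[CO3²⁻] = (α₁ + 2α₂)·DIC
At pH 8.25: [H⁺]/K1 = 10^-2.24 = 0.0057544, K2/[H⁺] = 10^-0.97 = 0.10715
α₁ = 1/(1 + 0.0057544 + 0.10715) = 1/1.1129 = 0.8985; α₂ = α₁·K2/[H⁺] = 0.09628
α₁ + 2α₂ = 1.0911
DIC = CA / (α₁ + 2α₂) = 2.25 / 1.0911 = 2.06 mmol/kg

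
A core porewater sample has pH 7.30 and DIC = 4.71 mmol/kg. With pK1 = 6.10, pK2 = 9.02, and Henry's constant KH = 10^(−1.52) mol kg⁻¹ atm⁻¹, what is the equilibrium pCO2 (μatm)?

pCO2 = 9090 μatm

α₀ = 1 / (1 + K1/[H⁺] + K1K2/[H⁺]²) = 1 / (1 + 10^+1.20 + 10^-0.52)
   = 1 / (1 + 15.849 + 0.30200) = 1/17.151 = 0.05831
[CO2*] = α₀ × DIC = 0.05831 × 4.71 = 0.2746 mmol/kg
pCO2 = [CO2*]/KH = 2.746×10^-4 / 3.020×10^-2 = 9090 μatm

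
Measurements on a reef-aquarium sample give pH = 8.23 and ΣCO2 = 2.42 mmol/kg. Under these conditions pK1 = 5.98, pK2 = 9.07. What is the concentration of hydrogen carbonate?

α₁ = 1 / (1 + [H⁺]/K1 + K2/[H⁺]) = 1 / (1 + 10^-2.25 + 10^-0.84)
   = 1 / (1 + 0.0056234 + 0.14454) = 1/1.1502 = 0.8694
[HCO3⁻] = α₁ × DIC = 0.8694 × 2.42 = 2.10 mmol/kg

[HCO3⁻] = 2.10 mmol/kg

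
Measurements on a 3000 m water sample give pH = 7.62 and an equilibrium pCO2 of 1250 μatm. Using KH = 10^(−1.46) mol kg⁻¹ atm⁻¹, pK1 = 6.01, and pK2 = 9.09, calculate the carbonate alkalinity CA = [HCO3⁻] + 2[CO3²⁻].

[CO2*] = KH · pCO2 = 10^(−1.46) × 1250×10^-6 = 4.334×10^-5 mol/kg
α₀ = 1/(1 + K1/[H⁺] + K1K2/[H⁺]²) = 1/(1 + 10^+1.61 + 10^+0.14) = 0.02319
DIC = [CO2*]/α₀ = 4.334×10^-5 / 0.02319 = 1.869 mmol/kg
CA = (α₁ + 2α₂)·DIC = (0.9448 + 2×0.03201) × 1.869 = 1.89 mmol/kg

CA = 1.89 mmol/kg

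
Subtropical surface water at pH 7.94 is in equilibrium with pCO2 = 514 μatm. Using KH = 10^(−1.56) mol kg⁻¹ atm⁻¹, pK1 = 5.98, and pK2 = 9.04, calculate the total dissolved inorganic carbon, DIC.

[CO2*] = KH · pCO2 = 10^(−1.56) × 514×10^-6 = 1.416×10^-5 mol/kg
α₀ = 1/(1 + K1/[H⁺] + K1K2/[H⁺]²) = 1/(1 + 10^+1.96 + 10^+0.86) = 0.01006
DIC = [CO2*]/α₀ = 1.416×10^-5 / 0.01006 = 1.41 mmol/kg

DIC = 1.41 mmol/kg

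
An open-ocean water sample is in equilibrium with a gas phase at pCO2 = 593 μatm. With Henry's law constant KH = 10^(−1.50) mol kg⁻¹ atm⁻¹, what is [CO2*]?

[CO2*] = 18.8 μmol/kg

KH = 10^(−1.50) = 3.162×10^-2 mol kg⁻¹ atm⁻¹
[CO2*] = KH · pCO2 = 3.162×10^-2 × 593×10^-6 atm = 1.88×10^-5 mol/kg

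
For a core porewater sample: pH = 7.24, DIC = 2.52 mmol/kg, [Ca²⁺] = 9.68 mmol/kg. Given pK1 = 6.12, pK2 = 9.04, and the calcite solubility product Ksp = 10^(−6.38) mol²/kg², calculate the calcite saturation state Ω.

α₂ = 1 / (1 + [H⁺]/K2 + [H⁺]²/(K1K2)) = 1 / (1 + 10^+1.80 + 10^+0.68)
   = 1 / (1 + 63.096 + 4.7863) = 1/68.882 = 0.01452
[CO3²⁻] = α₂ × DIC = 0.01452 × 2.52 = 0.03658 mmol/kg
Ksp = 10^(−6.38) = 4.169×10^-7
Ω = [Ca²⁺][CO3²⁻]/Ksp = (9.68×10^-3)(3.658×10^-5) / 4.169×10^-7 = 0.850

Ω = 0.850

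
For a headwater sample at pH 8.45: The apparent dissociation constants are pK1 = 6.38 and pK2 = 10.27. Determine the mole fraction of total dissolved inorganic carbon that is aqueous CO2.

α₀ = 0.00831

α₀ = 1 / (1 + K1/[H⁺] + K1K2/[H⁺]²) = 1 / (1 + 10^+2.07 + 10^+0.25)
   = 1 / (1 + 117.49 + 1.7783) = 1/120.27 = 0.008315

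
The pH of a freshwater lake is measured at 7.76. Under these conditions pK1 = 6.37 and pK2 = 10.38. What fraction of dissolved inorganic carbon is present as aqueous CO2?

α₀ = 0.0391

α₀ = 1 / (1 + K1/[H⁺] + K1K2/[H⁺]²) = 1 / (1 + 10^+1.39 + 10^-1.23)
   = 1 / (1 + 24.547 + 0.058884) = 1/25.606 = 0.03905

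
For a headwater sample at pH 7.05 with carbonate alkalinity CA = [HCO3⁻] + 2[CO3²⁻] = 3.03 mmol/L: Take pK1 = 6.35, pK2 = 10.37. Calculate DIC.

CA = [HCO3⁻] + 2[CO3²⁻] = (α₁ + 2α₂)·DIC
At pH 7.05: [H⁺]/K1 = 10^-0.70 = 0.19953, K2/[H⁺] = 10^-3.32 = 0.00047863
α₁ = 1/(1 + 0.19953 + 0.00047863) = 1/1.2000 = 0.8333; α₂ = α₁·K2/[H⁺] = 0.0003989
α₁ + 2α₂ = 0.8341
DIC = CA / (α₁ + 2α₂) = 3.03 / 0.8341 = 3.63 mmol/L

DIC = 3.63 mmol/L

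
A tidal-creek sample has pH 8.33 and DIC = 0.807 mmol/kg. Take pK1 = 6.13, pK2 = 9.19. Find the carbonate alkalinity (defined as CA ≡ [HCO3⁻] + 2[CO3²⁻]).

CA = 0.900 mmol/kg

CA = [HCO3⁻] + 2[CO3²⁻] = (α₁ + 2α₂)·DIC
At pH 8.33: [H⁺]/K1 = 10^-2.20 = 0.0063096, K2/[H⁺] = 10^-0.86 = 0.13804
α₁ = 1/(1 + 0.0063096 + 0.13804) = 1/1.1443 = 0.8739; α₂ = α₁·K2/[H⁺] = 0.1206
α₁ + 2α₂ = 1.1151
CA = 1.1151 × 0.807 = 0.900 mmol/kg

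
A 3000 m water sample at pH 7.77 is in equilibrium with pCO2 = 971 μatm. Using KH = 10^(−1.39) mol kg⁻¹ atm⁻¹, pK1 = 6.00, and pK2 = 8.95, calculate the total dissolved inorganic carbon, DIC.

[CO2*] = KH · pCO2 = 10^(−1.39) × 971×10^-6 = 3.956×10^-5 mol/kg
α₀ = 1/(1 + K1/[H⁺] + K1K2/[H⁺]²) = 1/(1 + 10^+1.77 + 10^+0.59) = 0.01568
DIC = [CO2*]/α₀ = 3.956×10^-5 / 0.01568 = 2.52 mmol/kg

DIC = 2.52 mmol/kg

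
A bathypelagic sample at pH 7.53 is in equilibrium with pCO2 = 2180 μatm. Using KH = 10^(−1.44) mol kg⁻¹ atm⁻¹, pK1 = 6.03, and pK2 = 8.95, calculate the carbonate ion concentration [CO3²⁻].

[CO3²⁻] = 0.0952 mmol/kg

[CO2*] = KH · pCO2 = 10^(−1.44) × 2180×10^-6 = 7.915×10^-5 mol/kg
α₀ = 1/(1 + K1/[H⁺] + K1K2/[H⁺]²) = 1/(1 + 10^+1.50 + 10^+0.08) = 0.02956
DIC = [CO2*]/α₀ = 7.915×10^-5 / 0.02956 = 2.677 mmol/kg
[CO3²⁻] = α₂·DIC; α₂ = 0.03554, so [CO3²⁻] = 0.03554 × 2.677 = 0.0952 mmol/kg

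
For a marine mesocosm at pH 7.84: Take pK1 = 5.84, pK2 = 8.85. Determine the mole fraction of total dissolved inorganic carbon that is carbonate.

α₂ = 1 / (1 + [H⁺]/K2 + [H⁺]²/(K1K2)) = 1 / (1 + 10^+1.01 + 10^-0.99)
   = 1 / (1 + 10.233 + 0.10233) = 1/11.335 = 0.08822

α₂ = 0.0882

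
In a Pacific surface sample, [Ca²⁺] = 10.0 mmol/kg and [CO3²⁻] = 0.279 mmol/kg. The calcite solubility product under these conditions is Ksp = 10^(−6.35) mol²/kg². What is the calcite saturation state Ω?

Ksp = 10^(−6.35) = 4.467×10^-7
Ω = [Ca²⁺][CO3²⁻]/Ksp = (10.0×10^-3)(0.279×10^-3) / 4.467×10^-7 = 6.25

Ω = 6.25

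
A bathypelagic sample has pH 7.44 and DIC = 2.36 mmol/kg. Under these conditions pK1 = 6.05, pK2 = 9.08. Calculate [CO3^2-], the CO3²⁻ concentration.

[CO3²⁻] = 0.0508 mmol/kg

α₂ = 1 / (1 + [H⁺]/K2 + [H⁺]²/(K1K2)) = 1 / (1 + 10^+1.64 + 10^+0.25)
   = 1 / (1 + 43.652 + 1.7783) = 1/46.430 = 0.02154
[CO3²⁻] = α₂ × DIC = 0.02154 × 2.36 = 0.0508 mmol/kg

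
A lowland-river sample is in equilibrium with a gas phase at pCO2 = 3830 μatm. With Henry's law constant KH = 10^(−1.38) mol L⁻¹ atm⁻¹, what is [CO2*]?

[CO2*] = 160 μmol/L

KH = 10^(−1.38) = 4.169×10^-2 mol L⁻¹ atm⁻¹
[CO2*] = KH · pCO2 = 4.169×10^-2 × 3830×10^-6 atm = 1.60×10^-4 mol/L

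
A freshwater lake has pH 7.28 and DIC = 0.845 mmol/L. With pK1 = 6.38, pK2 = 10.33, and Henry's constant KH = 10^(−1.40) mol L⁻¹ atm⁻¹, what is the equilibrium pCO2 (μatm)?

pCO2 = 2370 μatm

α₀ = 1 / (1 + K1/[H⁺] + K1K2/[H⁺]²) = 1 / (1 + 10^+0.90 + 10^-2.15)
   = 1 / (1 + 7.9433 + 0.0070795) = 1/8.9504 = 0.1117
[CO2*] = α₀ × DIC = 0.1117 × 0.845 = 0.09441 mmol/L
pCO2 = [CO2*]/KH = 9.441×10^-5 / 3.981×10^-2 = 2370 μatm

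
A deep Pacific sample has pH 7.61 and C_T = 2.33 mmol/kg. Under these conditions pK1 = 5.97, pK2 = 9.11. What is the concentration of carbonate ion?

[CO3²⁻] = 0.0699 mmol/kg

α₂ = 1 / (1 + [H⁺]/K2 + [H⁺]²/(K1K2)) = 1 / (1 + 10^+1.50 + 10^-0.14)
   = 1 / (1 + 31.623 + 0.72444) = 1/33.347 = 0.02999
[CO3²⁻] = α₂ × DIC = 0.02999 × 2.33 = 0.0699 mmol/kg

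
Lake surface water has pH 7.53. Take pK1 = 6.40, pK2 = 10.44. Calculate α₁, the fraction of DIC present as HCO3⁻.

α₁ = 1 / (1 + [H⁺]/K1 + K2/[H⁺]) = 1 / (1 + 10^-1.13 + 10^-2.91)
   = 1 / (1 + 0.074131 + 0.0012303) = 1/1.0754 = 0.9299

α₁ = 0.930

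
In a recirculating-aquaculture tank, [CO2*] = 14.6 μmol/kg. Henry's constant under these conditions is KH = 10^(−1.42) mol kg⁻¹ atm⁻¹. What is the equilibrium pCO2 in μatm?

pCO2 = 384 μatm

KH = 10^(−1.42) = 3.802×10^-2 mol kg⁻¹ atm⁻¹
pCO2 = [CO2*]/KH = 14.6×10^-6 / 3.802×10^-2 = 3.84×10^-4 atm = 384 μatm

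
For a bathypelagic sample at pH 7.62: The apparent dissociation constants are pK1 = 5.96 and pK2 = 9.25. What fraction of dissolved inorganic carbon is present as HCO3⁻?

α₁ = 1 / (1 + [H⁺]/K1 + K2/[H⁺]) = 1 / (1 + 10^-1.66 + 10^-1.63)
   = 1 / (1 + 0.021878 + 0.023442) = 1/1.0453 = 0.9566

α₁ = 0.957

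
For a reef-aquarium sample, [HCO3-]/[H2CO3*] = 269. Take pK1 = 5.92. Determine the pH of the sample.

pH = 8.35

From K1 = [H⁺][HCO3-]/[H2CO3*]:  pH = pK1 + log₁₀([HCO3-]/[H2CO3*])
log₁₀(269) = +2.430
pH = 5.92 + (+2.430) = 8.35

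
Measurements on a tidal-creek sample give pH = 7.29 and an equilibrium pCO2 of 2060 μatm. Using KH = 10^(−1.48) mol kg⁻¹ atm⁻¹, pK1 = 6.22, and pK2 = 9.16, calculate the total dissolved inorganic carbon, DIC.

DIC = 0.880 mmol/kg

[CO2*] = KH · pCO2 = 10^(−1.48) × 2060×10^-6 = 6.821×10^-5 mol/kg
α₀ = 1/(1 + K1/[H⁺] + K1K2/[H⁺]²) = 1/(1 + 10^+1.07 + 10^-0.80) = 0.07747
DIC = [CO2*]/α₀ = 6.821×10^-5 / 0.07747 = 0.880 mmol/kg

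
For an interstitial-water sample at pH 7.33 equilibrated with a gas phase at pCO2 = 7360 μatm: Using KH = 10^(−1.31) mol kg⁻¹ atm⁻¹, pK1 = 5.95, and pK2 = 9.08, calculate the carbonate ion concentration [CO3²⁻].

[CO3²⁻] = 0.154 mmol/kg

[CO2*] = KH · pCO2 = 10^(−1.31) × 7360×10^-6 = 3.605×10^-4 mol/kg
α₀ = 1/(1 + K1/[H⁺] + K1K2/[H⁺]²) = 1/(1 + 10^+1.38 + 10^-0.37) = 0.03935
DIC = [CO2*]/α₀ = 3.605×10^-4 / 0.03935 = 9.161 mmol/kg
[CO3²⁻] = α₂·DIC; α₂ = 0.01678, so [CO3²⁻] = 0.01678 × 9.161 = 0.154 mmol/kg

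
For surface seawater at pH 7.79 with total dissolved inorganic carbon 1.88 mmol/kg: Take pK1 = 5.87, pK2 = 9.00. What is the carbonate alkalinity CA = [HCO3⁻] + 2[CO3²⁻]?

CA = [HCO3⁻] + 2[CO3²⁻] = (α₁ + 2α₂)·DIC
At pH 7.79: [H⁺]/K1 = 10^-1.92 = 0.012023, K2/[H⁺] = 10^-1.21 = 0.061660
α₁ = 1/(1 + 0.012023 + 0.061660) = 1/1.0737 = 0.9314; α₂ = α₁·K2/[H⁺] = 0.05743
α₁ + 2α₂ = 1.0462
CA = 1.0462 × 1.88 = 1.97 mmol/kg

CA = 1.97 mmol/kg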